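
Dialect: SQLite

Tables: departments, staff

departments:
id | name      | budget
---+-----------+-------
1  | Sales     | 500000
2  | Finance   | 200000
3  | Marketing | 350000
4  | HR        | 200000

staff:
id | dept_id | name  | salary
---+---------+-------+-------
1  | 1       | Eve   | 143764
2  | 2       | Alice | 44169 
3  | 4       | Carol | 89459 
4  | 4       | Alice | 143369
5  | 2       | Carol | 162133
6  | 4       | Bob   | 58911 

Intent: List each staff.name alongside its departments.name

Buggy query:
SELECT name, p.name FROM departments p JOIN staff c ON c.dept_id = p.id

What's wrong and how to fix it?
Bug: Both tables have a 'name' column; the unqualified reference is ambiguous

Fix: Prefix ambiguous columns with the table alias

Corrected query:
SELECT c.name, p.name FROM departments p JOIN staff c ON c.dept_id = p.id

Result:
name  | name   
------+--------
Eve   | Sales  
Alice | Finance
Carol | HR     
Alice | HR     
Carol | Finance
Bob   | HR     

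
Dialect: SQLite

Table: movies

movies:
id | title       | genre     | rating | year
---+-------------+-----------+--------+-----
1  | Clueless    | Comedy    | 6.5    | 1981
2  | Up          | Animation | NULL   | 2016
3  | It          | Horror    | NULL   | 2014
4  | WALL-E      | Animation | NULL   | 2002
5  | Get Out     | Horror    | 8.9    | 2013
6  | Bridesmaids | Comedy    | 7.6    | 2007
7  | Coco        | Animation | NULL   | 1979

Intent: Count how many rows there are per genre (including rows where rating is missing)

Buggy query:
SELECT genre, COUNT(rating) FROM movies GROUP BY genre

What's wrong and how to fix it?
Bug: COUNT(column) counts non-NULL values only; rows with NULL rating aren't counted

Fix: Use COUNT(*) to count all rows regardless of NULL

Corrected query:
SELECT genre, COUNT(*) FROM movies GROUP BY genre

Result:
genre     | COUNT(*)
----------+---------
Animation | 3       
Comedy    | 2       
Horror    | 2       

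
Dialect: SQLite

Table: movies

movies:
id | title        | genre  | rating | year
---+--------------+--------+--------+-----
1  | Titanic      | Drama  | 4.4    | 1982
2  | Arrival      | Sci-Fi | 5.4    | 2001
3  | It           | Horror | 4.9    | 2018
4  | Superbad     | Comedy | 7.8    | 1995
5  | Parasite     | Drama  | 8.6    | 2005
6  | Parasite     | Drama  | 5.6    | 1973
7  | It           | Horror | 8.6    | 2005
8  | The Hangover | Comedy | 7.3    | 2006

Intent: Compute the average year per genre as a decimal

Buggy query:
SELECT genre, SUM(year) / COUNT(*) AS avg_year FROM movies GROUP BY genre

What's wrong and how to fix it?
Bug: Both operands are integers, so '/' performs integer division and truncates

Fix: Multiply by 1.0 (or CAST to REAL) to force floating-point division

Corrected query:
SELECT genre, SUM(year) * 1.0 / COUNT(*) AS avg_year FROM movies GROUP BY genre

Result:
genre  | avg_year   
-------+------------
Comedy | 2000.5     
Drama  | 1986.666667
Horror | 2011.5     
Sci-Fi | 2001       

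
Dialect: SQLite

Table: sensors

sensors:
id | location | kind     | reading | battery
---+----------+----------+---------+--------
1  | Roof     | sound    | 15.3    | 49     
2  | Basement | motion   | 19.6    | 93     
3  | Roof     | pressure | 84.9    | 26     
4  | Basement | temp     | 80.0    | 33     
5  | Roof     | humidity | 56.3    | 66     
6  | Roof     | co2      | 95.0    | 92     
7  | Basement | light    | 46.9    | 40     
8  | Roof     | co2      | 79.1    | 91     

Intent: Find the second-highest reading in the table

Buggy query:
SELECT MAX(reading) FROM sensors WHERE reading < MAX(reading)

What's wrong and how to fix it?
Bug: MAX(reading) on the right of the comparison is an aggregate-in-WHERE error

Fix: Put the inner MAX in a scalar subquery

Corrected query:
SELECT MAX(reading) FROM sensors WHERE reading < (SELECT MAX(reading) FROM sensors)

Result:
MAX(reading)
------------
84.9        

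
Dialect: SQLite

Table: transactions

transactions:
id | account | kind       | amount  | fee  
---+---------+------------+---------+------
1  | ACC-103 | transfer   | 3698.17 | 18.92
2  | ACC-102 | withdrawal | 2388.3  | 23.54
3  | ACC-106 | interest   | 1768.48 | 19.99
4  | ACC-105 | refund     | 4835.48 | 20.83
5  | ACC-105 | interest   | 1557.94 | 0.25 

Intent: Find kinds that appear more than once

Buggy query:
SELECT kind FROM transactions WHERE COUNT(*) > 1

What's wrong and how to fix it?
Bug: WHERE can't reference COUNT(*); aggregates are computed after WHERE

Fix: Group first, then use HAVING for the count condition

Corrected query:
SELECT kind FROM transactions GROUP BY kind HAVING COUNT(*) > 1

Result:
kind    
--------
interest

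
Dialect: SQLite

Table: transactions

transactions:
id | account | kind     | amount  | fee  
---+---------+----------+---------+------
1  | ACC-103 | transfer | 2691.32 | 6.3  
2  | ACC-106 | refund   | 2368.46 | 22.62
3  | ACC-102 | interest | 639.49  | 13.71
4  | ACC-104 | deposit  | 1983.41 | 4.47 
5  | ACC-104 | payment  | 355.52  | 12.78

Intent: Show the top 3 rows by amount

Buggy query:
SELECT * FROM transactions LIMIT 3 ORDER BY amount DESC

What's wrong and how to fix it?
Bug: ORDER BY cannot follow LIMIT; LIMIT is the final clause

Fix: Swap the clauses: ORDER BY first, then LIMIT

Corrected query:
SELECT * FROM transactions ORDER BY amount DESC LIMIT 3

Result:
id | account | kind     | amount  | fee  
---+---------+----------+---------+------
1  | ACC-103 | transfer | 2691.32 | 6.3  
2  | ACC-106 | refund   | 2368.46 | 22.62
4  | ACC-104 | deposit  | 1983.41 | 4.47 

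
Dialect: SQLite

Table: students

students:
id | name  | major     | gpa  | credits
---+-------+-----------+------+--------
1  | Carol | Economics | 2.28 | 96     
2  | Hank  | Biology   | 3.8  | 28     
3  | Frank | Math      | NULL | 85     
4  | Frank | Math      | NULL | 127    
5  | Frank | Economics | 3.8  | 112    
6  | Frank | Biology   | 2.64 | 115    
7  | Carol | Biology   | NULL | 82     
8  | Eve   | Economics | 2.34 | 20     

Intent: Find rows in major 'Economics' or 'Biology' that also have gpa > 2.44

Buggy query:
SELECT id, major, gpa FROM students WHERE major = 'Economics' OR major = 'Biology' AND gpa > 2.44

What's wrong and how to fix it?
Bug: AND binds tighter than OR, so this parses as major = 'Economics' OR (major = 'Biology' AND gpa > 2.44)

Fix: Add parentheses around the OR so the AND applies to both alternatives

Corrected query:
SELECT id, major, gpa FROM students WHERE (major = 'Economics' OR major = 'Biology') AND gpa > 2.44

Result:
id | major     | gpa 
---+-----------+-----
2  | Biology   | 3.8 
5  | Economics | 3.8 
6  | Biology   | 2.64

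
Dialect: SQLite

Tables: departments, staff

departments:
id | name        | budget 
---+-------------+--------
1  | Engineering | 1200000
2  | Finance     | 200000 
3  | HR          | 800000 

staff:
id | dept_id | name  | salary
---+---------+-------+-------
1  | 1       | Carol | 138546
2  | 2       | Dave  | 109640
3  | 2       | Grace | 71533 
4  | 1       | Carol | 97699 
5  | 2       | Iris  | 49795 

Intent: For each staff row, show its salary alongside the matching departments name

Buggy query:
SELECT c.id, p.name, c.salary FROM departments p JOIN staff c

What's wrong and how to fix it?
Bug: JOIN with no ON clause produces a cartesian product; every staff row pairs with every departments row

Fix: Specify the join condition linking the foreign key to the parent id

Corrected query:
SELECT c.id, p.name, c.salary FROM departments p JOIN staff c ON c.dept_id = p.id

Result:
id | name        | salary
---+-------------+-------
1  | Engineering | 138546
2  | Finance     | 109640
3  | Finance     | 71533 
4  | Engineering | 97699 
5  | Finance     | 49795 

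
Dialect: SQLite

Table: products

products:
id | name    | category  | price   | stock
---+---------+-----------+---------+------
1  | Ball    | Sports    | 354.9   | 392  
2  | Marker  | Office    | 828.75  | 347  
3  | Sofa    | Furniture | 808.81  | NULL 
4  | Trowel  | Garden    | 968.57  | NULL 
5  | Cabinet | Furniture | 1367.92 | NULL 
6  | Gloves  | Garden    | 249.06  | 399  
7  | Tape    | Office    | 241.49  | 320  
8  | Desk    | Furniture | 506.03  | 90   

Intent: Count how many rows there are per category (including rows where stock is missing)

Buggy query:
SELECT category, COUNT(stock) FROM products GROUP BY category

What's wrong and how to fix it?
Bug: COUNT(stock) skips NULLs, so groups with missing stock are undercounted

Fix: Use COUNT(*) to count all rows regardless of NULL

Corrected query:
SELECT category, COUNT(*) FROM products GROUP BY category

Result:
category  | COUNT(*)
----------+---------
Furniture | 3       
Garden    | 2       
Office    | 2       
Sports    | 1       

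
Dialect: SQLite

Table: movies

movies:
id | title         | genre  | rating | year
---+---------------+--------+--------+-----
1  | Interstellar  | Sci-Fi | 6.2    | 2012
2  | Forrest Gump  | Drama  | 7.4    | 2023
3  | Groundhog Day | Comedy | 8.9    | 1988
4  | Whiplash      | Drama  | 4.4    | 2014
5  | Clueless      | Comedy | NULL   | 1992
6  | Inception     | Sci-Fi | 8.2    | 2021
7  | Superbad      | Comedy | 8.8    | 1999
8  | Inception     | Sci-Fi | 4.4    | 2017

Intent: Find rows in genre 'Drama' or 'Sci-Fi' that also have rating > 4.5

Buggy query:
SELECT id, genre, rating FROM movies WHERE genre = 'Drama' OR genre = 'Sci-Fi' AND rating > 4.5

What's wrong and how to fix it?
Bug: AND binds tighter than OR, so this parses as genre = 'Drama' OR (genre = 'Sci-Fi' AND rating > 4.5)

Fix: Group the OR with parentheses (or use IN), then AND the threshold

Corrected query:
SELECT id, genre, rating FROM movies WHERE (genre = 'Drama' OR genre = 'Sci-Fi') AND rating > 4.5

Result:
id | genre  | rating
---+--------+-------
1  | Sci-Fi | 6.2   
2  | Drama  | 7.4   
6  | Sci-Fi | 8.2   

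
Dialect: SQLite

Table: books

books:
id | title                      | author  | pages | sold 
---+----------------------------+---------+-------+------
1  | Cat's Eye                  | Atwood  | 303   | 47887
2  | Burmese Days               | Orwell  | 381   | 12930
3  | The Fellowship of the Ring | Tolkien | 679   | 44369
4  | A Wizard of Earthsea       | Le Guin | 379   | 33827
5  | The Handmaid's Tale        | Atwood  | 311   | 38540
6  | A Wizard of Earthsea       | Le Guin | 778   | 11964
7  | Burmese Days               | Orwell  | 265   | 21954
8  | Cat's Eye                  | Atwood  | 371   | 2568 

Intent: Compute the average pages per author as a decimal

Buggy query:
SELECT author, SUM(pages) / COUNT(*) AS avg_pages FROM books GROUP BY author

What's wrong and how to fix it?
Bug: Both operands are integers, so '/' performs integer division and truncates

Fix: Cast one side to REAL so the division keeps the fractional part

Corrected query:
SELECT author, SUM(pages) * 1.0 / COUNT(*) AS avg_pages FROM books GROUP BY author

Result:
author  | avg_pages 
--------+-----------
Atwood  | 328.333333
Le Guin | 578.5     
Orwell  | 323       
Tolkien | 679       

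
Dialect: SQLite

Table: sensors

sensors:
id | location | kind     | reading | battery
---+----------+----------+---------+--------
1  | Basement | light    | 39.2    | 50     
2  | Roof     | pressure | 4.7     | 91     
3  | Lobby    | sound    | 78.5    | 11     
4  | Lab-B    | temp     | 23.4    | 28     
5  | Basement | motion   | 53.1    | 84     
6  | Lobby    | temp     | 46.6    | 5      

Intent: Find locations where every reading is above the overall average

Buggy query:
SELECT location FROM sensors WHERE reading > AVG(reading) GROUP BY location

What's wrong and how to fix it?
Bug: AVG() is an aggregate; it can't sit directly in WHERE

Fix: Compute the overall average in a scalar subquery and compare each group's MIN against it in HAVING

Corrected query:
SELECT location FROM sensors GROUP BY location HAVING MIN(reading) > (SELECT AVG(reading) FROM sensors)

Result:
location
--------
Lobby   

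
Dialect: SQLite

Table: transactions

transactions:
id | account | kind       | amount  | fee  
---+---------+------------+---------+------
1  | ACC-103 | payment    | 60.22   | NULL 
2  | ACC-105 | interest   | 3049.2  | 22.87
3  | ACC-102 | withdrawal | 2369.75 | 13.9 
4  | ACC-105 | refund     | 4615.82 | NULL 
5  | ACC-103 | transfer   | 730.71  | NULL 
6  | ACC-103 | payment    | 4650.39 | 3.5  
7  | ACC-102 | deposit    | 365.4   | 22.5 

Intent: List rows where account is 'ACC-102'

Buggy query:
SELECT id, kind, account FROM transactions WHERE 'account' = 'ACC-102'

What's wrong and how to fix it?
Bug: 'account' in single quotes is a string literal, not the column; the comparison is literal-vs-literal and never true

Fix: Reference the column as account without single quotes

Corrected query:
SELECT id, kind, account FROM transactions WHERE account = 'ACC-102'

Result:
id | kind       | account
---+------------+--------
3  | withdrawal | ACC-102
7  | deposit    | ACC-102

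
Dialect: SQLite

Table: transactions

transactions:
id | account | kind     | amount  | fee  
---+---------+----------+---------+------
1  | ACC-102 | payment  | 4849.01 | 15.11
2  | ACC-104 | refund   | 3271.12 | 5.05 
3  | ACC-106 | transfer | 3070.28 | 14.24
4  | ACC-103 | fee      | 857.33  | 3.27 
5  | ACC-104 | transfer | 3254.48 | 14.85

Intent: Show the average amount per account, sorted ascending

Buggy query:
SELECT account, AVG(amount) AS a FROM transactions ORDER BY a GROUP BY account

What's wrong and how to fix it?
Bug: ORDER BY appears before GROUP BY; SQL clause order requires GROUP BY first

Fix: Reorder: SELECT … FROM … GROUP BY … ORDER BY …

Corrected query:
SELECT account, AVG(amount) AS a FROM transactions GROUP BY account ORDER BY a

Result:
account | a      
--------+--------
ACC-103 | 857.33 
ACC-106 | 3070.28
ACC-104 | 3262.8 
ACC-102 | 4849.01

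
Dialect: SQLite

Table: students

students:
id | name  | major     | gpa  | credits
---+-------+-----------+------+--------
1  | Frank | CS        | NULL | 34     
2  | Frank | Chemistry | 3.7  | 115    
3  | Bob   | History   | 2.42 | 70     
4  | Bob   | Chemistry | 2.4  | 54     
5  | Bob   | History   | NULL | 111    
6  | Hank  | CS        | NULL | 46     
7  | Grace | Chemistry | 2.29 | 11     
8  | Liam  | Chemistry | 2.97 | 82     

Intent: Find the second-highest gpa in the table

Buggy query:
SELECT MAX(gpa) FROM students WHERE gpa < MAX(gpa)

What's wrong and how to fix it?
Bug: MAX(gpa) on the right of the comparison is an aggregate-in-WHERE error

Fix: Put the inner MAX in a scalar subquery

Corrected query:
SELECT MAX(gpa) FROM students WHERE gpa < (SELECT MAX(gpa) FROM students)

Result:
MAX(gpa)
--------
2.97    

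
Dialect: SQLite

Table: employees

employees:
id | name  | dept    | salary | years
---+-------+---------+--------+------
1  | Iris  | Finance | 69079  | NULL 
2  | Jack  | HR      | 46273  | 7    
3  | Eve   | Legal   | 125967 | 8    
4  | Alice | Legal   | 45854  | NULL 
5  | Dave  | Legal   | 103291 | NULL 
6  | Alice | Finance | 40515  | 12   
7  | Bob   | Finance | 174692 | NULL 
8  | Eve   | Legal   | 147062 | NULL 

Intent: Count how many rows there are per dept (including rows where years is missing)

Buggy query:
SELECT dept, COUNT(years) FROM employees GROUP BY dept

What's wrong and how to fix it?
Bug: COUNT(years) skips NULLs, so groups with missing years are undercounted

Fix: Use COUNT(*) to count all rows regardless of NULL

Corrected query:
SELECT dept, COUNT(*) FROM employees GROUP BY dept

Result:
dept    | COUNT(*)
--------+---------
Finance | 3       
HR      | 1       
Legal   | 4       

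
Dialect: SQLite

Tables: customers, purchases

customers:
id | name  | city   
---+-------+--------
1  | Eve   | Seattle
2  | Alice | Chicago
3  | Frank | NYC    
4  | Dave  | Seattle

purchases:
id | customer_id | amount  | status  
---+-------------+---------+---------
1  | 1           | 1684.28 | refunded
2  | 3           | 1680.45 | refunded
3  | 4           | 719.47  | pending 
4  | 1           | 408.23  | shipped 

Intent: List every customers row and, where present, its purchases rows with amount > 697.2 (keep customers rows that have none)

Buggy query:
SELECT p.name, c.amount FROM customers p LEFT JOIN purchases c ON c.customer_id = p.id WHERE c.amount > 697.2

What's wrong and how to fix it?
Bug: Filtering c.amount in WHERE discards the NULL rows produced by LEFT JOIN, turning it into an inner join

Fix: Put 'c.amount > 697.2' in the JOIN's ON clause instead of WHERE

Corrected query:
SELECT p.name, c.amount FROM customers p LEFT JOIN purchases c ON c.customer_id = p.id AND c.amount > 697.2

Result:
name  | amount 
------+--------
Eve   | 1684.28
Alice | NULL   
Frank | 1680.45
Dave  | 719.47 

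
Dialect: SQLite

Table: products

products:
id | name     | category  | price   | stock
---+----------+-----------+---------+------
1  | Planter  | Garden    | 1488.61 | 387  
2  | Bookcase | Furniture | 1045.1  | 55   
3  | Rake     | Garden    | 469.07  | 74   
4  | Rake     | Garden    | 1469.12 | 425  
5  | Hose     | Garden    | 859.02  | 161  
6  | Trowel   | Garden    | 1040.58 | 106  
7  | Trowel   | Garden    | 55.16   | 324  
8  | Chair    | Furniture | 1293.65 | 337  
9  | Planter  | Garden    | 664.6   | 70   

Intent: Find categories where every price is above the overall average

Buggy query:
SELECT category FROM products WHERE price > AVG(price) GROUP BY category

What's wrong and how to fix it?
Bug: AVG() is an aggregate; it can't sit directly in WHERE

Fix: Compute the overall average in a scalar subquery and compare each group's MIN against it in HAVING

Corrected query:
SELECT category FROM products GROUP BY category HAVING MIN(price) > (SELECT AVG(price) FROM products)

Result:
category 
---------
Furniture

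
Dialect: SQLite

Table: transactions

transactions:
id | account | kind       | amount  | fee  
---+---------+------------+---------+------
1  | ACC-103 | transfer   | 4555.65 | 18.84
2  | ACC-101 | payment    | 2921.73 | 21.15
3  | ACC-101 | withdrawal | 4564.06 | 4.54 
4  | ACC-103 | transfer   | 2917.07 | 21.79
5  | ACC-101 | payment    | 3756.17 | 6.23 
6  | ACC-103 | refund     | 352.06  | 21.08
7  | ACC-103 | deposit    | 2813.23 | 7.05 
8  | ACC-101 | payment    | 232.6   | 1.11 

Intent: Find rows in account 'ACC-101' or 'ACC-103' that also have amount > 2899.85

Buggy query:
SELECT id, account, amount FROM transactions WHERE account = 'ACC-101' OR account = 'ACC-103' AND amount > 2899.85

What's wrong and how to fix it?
Bug: AND binds tighter than OR, so this parses as account = 'ACC-101' OR (account = 'ACC-103' AND amount > 2899.85)

Fix: Group the OR with parentheses (or use IN), then AND the threshold

Corrected query:
SELECT id, account, amount FROM transactions WHERE (account = 'ACC-101' OR account = 'ACC-103') AND amount > 2899.85

Result:
id | account | amount 
---+---------+--------
1  | ACC-103 | 4555.65
2  | ACC-101 | 2921.73
3  | ACC-101 | 4564.06
4  | ACC-103 | 2917.07
5  | ACC-101 | 3756.17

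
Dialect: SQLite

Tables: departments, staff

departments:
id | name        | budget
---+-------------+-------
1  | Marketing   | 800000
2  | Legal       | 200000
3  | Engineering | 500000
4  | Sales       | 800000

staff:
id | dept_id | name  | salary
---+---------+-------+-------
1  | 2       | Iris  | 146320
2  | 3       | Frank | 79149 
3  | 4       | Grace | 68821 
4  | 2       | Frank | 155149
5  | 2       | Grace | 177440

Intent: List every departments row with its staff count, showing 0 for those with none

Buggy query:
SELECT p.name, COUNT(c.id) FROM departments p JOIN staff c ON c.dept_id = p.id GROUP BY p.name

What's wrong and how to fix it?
Bug: An inner join excludes parents with zero children

Fix: Use LEFT JOIN so parents without children still appear (COUNT(c.id) gives 0)

Corrected query:
SELECT p.name, COUNT(c.id) FROM departments p LEFT JOIN staff c ON c.dept_id = p.id GROUP BY p.name

Result:
name        | COUNT(c.id)
------------+------------
Engineering | 1          
Legal       | 3          
Marketing   | 0          
Sales       | 1          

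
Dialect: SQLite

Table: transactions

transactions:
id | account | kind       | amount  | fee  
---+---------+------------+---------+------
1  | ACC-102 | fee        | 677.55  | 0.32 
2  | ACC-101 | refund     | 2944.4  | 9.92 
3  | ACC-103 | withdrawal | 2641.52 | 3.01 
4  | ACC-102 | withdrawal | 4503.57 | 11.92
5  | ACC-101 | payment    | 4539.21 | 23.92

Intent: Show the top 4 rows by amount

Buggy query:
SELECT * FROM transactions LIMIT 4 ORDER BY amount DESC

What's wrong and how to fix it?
Bug: ORDER BY cannot follow LIMIT; LIMIT is the final clause

Fix: Swap the clauses: ORDER BY first, then LIMIT

Corrected query:
SELECT * FROM transactions ORDER BY amount DESC LIMIT 4

Result:
id | account | kind       | amount  | fee  
---+---------+------------+---------+------
5  | ACC-101 | payment    | 4539.21 | 23.92
4  | ACC-102 | withdrawal | 4503.57 | 11.92
2  | ACC-101 | refund     | 2944.4  | 9.92 
3  | ACC-103 | withdrawal | 2641.52 | 3.01 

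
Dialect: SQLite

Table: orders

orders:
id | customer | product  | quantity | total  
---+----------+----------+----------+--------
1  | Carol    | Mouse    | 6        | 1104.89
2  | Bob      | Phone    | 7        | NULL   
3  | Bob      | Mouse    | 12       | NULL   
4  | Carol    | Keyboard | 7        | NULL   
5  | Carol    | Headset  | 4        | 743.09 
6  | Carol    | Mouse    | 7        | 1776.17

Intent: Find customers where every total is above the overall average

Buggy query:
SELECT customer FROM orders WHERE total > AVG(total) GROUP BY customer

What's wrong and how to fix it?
Bug: WHERE evaluates per row before aggregation, so AVG() is unavailable

Fix: Compute the overall average in a scalar subquery and compare each group's MIN against it in HAVING

Corrected query:
SELECT customer FROM orders GROUP BY customer HAVING MIN(total) > (SELECT AVG(total) FROM orders)

Result:
(no rows)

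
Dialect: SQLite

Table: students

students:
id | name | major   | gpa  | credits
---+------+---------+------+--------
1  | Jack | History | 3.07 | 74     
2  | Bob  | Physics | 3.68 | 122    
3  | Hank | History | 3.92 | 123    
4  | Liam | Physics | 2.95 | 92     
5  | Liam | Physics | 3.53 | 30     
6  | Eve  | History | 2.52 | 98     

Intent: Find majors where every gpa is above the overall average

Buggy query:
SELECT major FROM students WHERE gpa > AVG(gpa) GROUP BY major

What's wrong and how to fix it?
Bug: AVG() is an aggregate; it can't sit directly in WHERE

Fix: Use a subquery for AVG and a HAVING MIN(...) filter so the condition holds for every row in the group

Corrected query:
SELECT major FROM students GROUP BY major HAVING MIN(gpa) > (SELECT AVG(gpa) FROM students)

Result:
(no rows)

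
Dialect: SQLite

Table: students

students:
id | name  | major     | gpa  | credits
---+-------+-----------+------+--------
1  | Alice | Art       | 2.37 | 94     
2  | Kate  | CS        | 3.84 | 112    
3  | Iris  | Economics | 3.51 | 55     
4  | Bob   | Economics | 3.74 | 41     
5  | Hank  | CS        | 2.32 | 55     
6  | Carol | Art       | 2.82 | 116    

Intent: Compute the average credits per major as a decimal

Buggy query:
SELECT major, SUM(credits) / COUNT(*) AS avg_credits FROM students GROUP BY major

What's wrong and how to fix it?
Bug: Both operands are integers, so '/' performs integer division and truncates

Fix: Cast one side to REAL so the division keeps the fractional part

Corrected query:
SELECT major, SUM(credits) * 1.0 / COUNT(*) AS avg_credits FROM students GROUP BY major

Result:
major     | avg_credits
----------+------------
Art       | 105        
CS        | 83.5       
Economics | 48         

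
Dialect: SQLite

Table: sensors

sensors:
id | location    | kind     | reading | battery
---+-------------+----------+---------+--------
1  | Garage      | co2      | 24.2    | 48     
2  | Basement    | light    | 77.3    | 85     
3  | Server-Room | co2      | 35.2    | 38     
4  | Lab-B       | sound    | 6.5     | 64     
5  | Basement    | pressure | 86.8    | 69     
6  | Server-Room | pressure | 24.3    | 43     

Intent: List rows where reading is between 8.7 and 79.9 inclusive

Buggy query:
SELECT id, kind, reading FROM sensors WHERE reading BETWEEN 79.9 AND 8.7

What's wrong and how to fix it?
Bug: The bounds are reversed; BETWEEN a AND b requires a <= b to match anything

Fix: Swap the bounds so the smaller value comes first

Corrected query:
SELECT id, kind, reading FROM sensors WHERE reading BETWEEN 8.7 AND 79.9

Result:
id | kind     | reading
---+----------+--------
1  | co2      | 24.2   
2  | light    | 77.3   
3  | co2      | 35.2   
6  | pressure | 24.3   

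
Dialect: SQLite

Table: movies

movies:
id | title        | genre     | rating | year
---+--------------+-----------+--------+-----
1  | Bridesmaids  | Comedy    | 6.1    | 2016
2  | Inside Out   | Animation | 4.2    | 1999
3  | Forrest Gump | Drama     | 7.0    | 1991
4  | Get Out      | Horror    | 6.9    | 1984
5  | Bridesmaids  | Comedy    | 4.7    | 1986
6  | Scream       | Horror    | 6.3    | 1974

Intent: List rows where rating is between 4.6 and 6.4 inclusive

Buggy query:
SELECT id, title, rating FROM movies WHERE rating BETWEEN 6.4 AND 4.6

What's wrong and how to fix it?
Bug: The bounds are reversed; BETWEEN a AND b requires a <= b to match anything

Fix: Swap the bounds so the smaller value comes first

Corrected query:
SELECT id, title, rating FROM movies WHERE rating BETWEEN 4.6 AND 6.4

Result:
id | title       | rating
---+-------------+-------
1  | Bridesmaids | 6.1   
5  | Bridesmaids | 4.7   
6  | Scream      | 6.3   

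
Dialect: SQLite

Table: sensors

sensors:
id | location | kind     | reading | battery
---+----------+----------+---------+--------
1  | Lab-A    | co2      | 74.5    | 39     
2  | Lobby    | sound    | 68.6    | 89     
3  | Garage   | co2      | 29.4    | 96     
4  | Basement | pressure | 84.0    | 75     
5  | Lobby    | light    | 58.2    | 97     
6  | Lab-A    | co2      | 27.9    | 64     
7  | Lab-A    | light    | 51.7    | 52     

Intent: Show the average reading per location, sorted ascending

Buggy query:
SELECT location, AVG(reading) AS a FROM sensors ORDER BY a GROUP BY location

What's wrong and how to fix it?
Bug: GROUP BY must precede ORDER BY

Fix: Move ORDER BY to the end, after GROUP BY

Corrected query:
SELECT location, AVG(reading) AS a FROM sensors GROUP BY location ORDER BY a

Result:
location | a        
---------+----------
Garage   | 29.4     
Lab-A    | 51.366667
Lobby    | 63.4     
Basement | 84       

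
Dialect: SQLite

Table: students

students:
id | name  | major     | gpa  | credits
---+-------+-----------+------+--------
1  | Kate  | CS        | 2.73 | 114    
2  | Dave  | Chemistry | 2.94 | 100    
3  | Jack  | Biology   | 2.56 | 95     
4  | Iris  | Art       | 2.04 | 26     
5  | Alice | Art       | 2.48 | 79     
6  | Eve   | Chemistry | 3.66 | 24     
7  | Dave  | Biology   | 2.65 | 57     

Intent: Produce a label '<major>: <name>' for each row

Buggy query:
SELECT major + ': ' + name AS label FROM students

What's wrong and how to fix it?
Bug: '+' is numeric addition; on text columns SQLite converts them to 0 instead of concatenating

Fix: Replace + with || to concatenate text

Corrected query:
SELECT major || ': ' || name AS label FROM students

Result:
label          
---------------
CS: Kate       
Chemistry: Dave
Biology: Jack  
Art: Iris      
Art: Alice     
Chemistry: Eve 
Biology: Dave  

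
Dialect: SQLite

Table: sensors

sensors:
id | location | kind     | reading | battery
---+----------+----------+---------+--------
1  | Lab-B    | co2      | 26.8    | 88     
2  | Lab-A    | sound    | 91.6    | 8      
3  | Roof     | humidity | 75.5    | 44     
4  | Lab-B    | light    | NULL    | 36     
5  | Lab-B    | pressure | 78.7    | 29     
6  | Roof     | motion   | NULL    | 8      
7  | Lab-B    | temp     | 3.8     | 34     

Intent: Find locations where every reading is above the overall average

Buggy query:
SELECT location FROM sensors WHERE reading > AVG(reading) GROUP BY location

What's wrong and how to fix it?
Bug: AVG() is an aggregate; it can't sit directly in WHERE

Fix: Use a subquery for AVG and a HAVING MIN(...) filter so the condition holds for every row in the group

Corrected query:
SELECT location FROM sensors GROUP BY location HAVING MIN(reading) > (SELECT AVG(reading) FROM sensors)

Result:
location
--------
Lab-A   
Roof    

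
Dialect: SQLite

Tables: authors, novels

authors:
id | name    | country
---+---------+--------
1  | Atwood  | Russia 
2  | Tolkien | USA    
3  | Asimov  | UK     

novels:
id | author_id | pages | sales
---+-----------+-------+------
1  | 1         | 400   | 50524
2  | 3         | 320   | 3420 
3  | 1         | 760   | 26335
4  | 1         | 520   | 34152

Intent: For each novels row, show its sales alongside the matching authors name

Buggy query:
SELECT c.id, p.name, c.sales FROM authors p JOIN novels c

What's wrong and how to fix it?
Bug: Missing join condition: each novels row is matched to all authors rows instead of just its own

Fix: Specify the join condition linking the foreign key to the parent id

Corrected query:
SELECT c.id, p.name, c.sales FROM authors p JOIN novels c ON c.author_id = p.id

Result:
id | name   | sales
---+--------+------
1  | Atwood | 50524
2  | Asimov | 3420 
3  | Atwood | 26335
4  | Atwood | 34152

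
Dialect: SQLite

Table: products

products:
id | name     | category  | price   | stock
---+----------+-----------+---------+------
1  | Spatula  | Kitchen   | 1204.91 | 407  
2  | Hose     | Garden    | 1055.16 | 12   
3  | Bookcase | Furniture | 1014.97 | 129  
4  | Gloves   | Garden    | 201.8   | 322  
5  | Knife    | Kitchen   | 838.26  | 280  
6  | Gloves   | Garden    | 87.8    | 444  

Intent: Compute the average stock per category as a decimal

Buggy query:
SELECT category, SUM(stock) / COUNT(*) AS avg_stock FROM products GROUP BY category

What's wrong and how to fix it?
Bug: Both operands are integers, so '/' performs integer division and truncates

Fix: Cast one side to REAL so the division keeps the fractional part

Corrected query:
SELECT category, SUM(stock) * 1.0 / COUNT(*) AS avg_stock FROM products GROUP BY category

Result:
category  | avg_stock 
----------+-----------
Furniture | 129       
Garden    | 259.333333
Kitchen   | 343.5     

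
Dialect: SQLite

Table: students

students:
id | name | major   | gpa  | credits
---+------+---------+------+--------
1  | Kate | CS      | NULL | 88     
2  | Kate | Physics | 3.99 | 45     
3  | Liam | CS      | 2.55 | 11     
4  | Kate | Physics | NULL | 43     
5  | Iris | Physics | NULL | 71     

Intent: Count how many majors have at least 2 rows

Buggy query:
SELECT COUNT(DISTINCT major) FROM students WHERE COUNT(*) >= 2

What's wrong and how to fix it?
Bug: COUNT(*) cannot appear in WHERE; the per-group count doesn't exist yet

Fix: Group first with HAVING COUNT(*) >= 2, then COUNT the resulting groups

Corrected query:
SELECT COUNT(*) FROM (SELECT major FROM students GROUP BY major HAVING COUNT(*) >= 2)

Result:
COUNT(*)
--------
2       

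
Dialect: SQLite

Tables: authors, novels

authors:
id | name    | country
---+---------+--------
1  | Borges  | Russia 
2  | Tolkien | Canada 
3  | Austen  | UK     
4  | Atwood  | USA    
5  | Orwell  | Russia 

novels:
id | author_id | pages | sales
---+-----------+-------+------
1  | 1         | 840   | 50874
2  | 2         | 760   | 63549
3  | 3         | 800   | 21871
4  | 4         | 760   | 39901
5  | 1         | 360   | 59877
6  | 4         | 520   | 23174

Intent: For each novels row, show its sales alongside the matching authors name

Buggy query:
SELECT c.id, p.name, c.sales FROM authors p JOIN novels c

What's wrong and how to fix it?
Bug: JOIN with no ON clause produces a cartesian product; every novels row pairs with every authors row

Fix: Add ON c.author_id = p.id to the JOIN

Corrected query:
SELECT c.id, p.name, c.sales FROM authors p JOIN novels c ON c.author_id = p.id

Result:
id | name    | sales
---+---------+------
1  | Borges  | 50874
2  | Tolkien | 63549
3  | Austen  | 21871
4  | Atwood  | 39901
5  | Borges  | 59877
6  | Atwood  | 23174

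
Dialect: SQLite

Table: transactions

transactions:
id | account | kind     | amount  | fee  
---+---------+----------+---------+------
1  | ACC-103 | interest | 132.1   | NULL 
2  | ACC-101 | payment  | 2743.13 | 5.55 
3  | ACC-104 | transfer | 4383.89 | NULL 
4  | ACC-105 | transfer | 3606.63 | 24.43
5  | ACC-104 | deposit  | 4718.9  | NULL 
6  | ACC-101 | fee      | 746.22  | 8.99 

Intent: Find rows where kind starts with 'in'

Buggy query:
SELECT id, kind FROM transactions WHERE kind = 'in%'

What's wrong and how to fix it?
Bug: '=' compares the literal string including the % character; pattern matching needs LIKE

Fix: Use LIKE for wildcard pattern matching

Corrected query:
SELECT id, kind FROM transactions WHERE kind LIKE 'in%'

Result:
id | kind    
---+---------
1  | interest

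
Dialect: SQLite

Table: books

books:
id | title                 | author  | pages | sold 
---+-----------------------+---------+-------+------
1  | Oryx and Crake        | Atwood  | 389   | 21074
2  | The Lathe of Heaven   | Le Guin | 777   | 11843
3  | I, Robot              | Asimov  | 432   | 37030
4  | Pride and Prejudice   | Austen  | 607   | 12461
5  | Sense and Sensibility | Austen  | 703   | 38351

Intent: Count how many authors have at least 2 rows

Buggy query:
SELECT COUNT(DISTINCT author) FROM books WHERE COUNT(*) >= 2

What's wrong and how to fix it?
Bug: WHERE filters individual rows, not groups, so a group-level COUNT is invalid there

Fix: Use a subquery that GROUPs and filters with HAVING, then count its rows

Corrected query:
SELECT COUNT(*) FROM (SELECT author FROM books GROUP BY author HAVING COUNT(*) >= 2)

Result:
COUNT(*)
--------
1       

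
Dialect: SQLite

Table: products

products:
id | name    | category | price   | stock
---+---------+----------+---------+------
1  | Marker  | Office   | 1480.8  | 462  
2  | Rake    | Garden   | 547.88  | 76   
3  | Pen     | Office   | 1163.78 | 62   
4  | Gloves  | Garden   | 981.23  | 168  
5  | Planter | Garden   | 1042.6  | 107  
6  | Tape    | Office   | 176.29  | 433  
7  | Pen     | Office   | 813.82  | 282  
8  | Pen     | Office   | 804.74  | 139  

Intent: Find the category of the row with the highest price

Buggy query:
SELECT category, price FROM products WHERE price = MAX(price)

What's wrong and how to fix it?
Bug: MAX(price) is an aggregate and cannot be used directly in WHERE

Fix: Use a subquery: WHERE price = (SELECT MAX(price) FROM products)

Corrected query:
SELECT category, price FROM products WHERE price = (SELECT MAX(price) FROM products)

Result:
category | price 
---------+-------
Office   | 1480.8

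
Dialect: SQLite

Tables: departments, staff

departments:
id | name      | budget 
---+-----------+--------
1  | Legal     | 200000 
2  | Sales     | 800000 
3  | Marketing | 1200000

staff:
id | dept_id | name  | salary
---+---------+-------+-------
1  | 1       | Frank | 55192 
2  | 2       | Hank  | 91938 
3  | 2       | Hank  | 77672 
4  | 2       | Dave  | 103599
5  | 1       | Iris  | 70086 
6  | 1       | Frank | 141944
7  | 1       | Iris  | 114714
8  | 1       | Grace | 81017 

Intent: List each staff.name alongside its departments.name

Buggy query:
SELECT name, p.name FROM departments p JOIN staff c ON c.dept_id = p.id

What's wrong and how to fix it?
Bug: Both tables have a 'name' column; the unqualified reference is ambiguous

Fix: Qualify the column with its table alias (c.name)

Corrected query:
SELECT c.name, p.name FROM departments p JOIN staff c ON c.dept_id = p.id

Result:
name  | name 
------+------
Frank | Legal
Hank  | Sales
Hank  | Sales
Dave  | Sales
Iris  | Legal
Frank | Legal
Iris  | Legal
Grace | Legal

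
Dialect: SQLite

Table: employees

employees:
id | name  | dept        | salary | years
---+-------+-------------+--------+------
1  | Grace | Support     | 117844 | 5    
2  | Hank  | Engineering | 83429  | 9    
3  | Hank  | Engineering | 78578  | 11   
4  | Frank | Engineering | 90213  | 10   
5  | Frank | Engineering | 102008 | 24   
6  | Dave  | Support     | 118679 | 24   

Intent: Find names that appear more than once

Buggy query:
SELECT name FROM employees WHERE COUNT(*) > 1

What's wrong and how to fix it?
Bug: WHERE can't reference COUNT(*); aggregates are computed after WHERE

Fix: GROUP BY name, then filter groups with HAVING COUNT(*) > 1

Corrected query:
SELECT name FROM employees GROUP BY name HAVING COUNT(*) > 1

Result:
name 
-----
Frank
Hank 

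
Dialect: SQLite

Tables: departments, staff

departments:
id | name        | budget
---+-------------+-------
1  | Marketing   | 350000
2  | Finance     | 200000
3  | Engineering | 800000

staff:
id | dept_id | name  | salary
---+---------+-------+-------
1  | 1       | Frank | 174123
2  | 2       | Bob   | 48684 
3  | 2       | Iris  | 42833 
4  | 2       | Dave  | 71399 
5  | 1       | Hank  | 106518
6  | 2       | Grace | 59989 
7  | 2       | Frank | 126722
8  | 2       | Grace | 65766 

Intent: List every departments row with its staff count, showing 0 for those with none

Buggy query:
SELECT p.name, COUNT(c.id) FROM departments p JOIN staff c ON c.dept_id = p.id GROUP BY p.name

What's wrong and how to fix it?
Bug: INNER JOIN drops departments rows that have no matching staff rows

Fix: Use LEFT JOIN so parents without children still appear (COUNT(c.id) gives 0)

Corrected query:
SELECT p.name, COUNT(c.id) FROM departments p LEFT JOIN staff c ON c.dept_id = p.id GROUP BY p.name

Result:
name        | COUNT(c.id)
------------+------------
Engineering | 0          
Finance     | 6          
Marketing   | 2          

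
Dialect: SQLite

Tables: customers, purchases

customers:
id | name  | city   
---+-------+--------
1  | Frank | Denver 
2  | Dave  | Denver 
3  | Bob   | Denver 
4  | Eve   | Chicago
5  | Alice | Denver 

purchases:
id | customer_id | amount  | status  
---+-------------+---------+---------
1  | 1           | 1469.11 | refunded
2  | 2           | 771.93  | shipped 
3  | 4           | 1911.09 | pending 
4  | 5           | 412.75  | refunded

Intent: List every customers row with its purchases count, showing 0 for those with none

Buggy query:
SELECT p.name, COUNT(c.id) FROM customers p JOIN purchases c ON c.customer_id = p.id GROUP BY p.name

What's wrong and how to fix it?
Bug: INNER JOIN drops customers rows that have no matching purchases rows

Fix: Use LEFT JOIN so parents without children still appear (COUNT(c.id) gives 0)

Corrected query:
SELECT p.name, COUNT(c.id) FROM customers p LEFT JOIN purchases c ON c.customer_id = p.id GROUP BY p.name

Result:
name  | COUNT(c.id)
------+------------
Alice | 1          
Bob   | 0          
Dave  | 1          
Eve   | 1          
Frank | 1          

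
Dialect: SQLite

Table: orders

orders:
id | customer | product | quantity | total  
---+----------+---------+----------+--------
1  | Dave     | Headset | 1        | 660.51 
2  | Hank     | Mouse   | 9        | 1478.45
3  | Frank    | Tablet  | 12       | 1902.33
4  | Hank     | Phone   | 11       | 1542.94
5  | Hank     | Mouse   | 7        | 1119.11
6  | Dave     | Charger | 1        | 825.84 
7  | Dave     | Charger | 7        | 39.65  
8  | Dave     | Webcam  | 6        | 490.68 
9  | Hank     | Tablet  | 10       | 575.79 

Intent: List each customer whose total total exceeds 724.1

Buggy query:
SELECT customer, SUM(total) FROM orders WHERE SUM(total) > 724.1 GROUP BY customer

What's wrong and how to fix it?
Bug: SUM(total) is an aggregate, but WHERE filters rows before aggregation

Fix: Use HAVING (which filters groups after aggregation) instead of WHERE

Corrected query:
SELECT customer, SUM(total) FROM orders GROUP BY customer HAVING SUM(total) > 724.1

Result:
customer | SUM(total)
---------+-----------
Dave     | 2016.68   
Frank    | 1902.33   
Hank     | 4716.29   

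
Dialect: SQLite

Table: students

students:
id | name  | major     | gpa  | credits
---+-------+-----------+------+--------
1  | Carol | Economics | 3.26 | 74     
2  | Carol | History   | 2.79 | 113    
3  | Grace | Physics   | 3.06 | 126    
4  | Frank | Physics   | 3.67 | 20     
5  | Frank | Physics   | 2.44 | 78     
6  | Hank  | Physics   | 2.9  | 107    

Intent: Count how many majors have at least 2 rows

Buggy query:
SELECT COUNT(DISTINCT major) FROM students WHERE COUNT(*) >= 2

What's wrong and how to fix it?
Bug: COUNT(*) cannot appear in WHERE; the per-group count doesn't exist yet

Fix: Group first with HAVING COUNT(*) >= 2, then COUNT the resulting groups

Corrected query:
SELECT COUNT(*) FROM (SELECT major FROM students GROUP BY major HAVING COUNT(*) >= 2)

Result:
COUNT(*)
--------
1       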